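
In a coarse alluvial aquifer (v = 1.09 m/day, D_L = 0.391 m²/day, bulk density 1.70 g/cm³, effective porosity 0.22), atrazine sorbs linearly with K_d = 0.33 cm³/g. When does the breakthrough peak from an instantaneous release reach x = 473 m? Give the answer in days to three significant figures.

1540 days

Retardation factor R = 1 + ρ_b·K_d/n = 1 + 1.70 × 0.33/0.22 = 3.550.
Sorption retards both mechanisms: v_R = v/R = 0.3070 m/day, D_R = D/R = 0.1101 m²/day.
Peak time from v_R²t² + 2D_R t − x² = 0: t = (√(D_R² + v_R²x²) − D_R)/v_R².
√(D_R² + v_R²x²) = √(0.1101² + 0.3070² × 473²) = 145.2; v_R² = 0.09425.
t = (145.2 − 0.1101)/0.09425 = 1540 days.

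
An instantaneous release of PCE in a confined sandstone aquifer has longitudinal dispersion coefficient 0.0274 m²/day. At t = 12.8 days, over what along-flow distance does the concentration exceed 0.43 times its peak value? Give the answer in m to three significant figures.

The plume is Gaussian with σ = √(2Dt) = √(2 × 0.0274 × 12.8) = 0.8375 m.
C/C_peak = exp(−Δx²/(2σ²)) = 0.43 ⇒ Δx = σ·√(−2 ln 0.43) = 0.8375 × 1.299 = 1.088 m.
Width = 2Δx = 2.18 m.

2.18 m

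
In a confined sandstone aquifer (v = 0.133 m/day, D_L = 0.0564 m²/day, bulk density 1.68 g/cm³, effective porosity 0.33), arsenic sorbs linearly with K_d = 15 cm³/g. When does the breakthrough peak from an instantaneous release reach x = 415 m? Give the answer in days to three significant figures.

241000 days

Retardation factor R = 1 + ρ_b·K_d/n = 1 + 1.68 × 15/0.33 = 77.36.
Sorption retards both mechanisms: v_R = v/R = 0.001719 m/day, D_R = D/R = 0.0007291 m²/day.
Peak time from v_R²t² + 2D_R t − x² = 0: t = (√(D_R² + v_R²x²) − D_R)/v_R².
√(D_R² + v_R²x²) = √(0.0007291² + 0.001719² × 415²) = 0.7134; v_R² = 2.955e-06.
t = (0.7134 − 0.0007291)/2.955e-06 = 241000 days.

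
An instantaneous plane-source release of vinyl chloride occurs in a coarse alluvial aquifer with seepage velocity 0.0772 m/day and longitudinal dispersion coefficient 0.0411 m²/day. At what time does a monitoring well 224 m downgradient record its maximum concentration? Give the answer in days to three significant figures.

For the 1D instantaneous-source solution, setting ∂C/∂t = 0 at fixed x gives v²t² + 2Dt − x² = 0, so t = (√(D² + v²x²) − D)/v².
√(D² + v²x²) = √(0.0411² + 0.0772² × 224²) = 17.29; v² = 0.00595984.
t = (17.29 − 0.0411)/0.00595984 = 2890 days (vs. the pure-advection estimate x/v = 2900 d).

2890 days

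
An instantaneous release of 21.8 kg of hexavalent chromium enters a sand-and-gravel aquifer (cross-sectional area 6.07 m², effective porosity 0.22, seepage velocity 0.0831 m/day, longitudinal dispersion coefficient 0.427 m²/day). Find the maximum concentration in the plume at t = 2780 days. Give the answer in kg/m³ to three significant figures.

The peak of an instantaneous 1D plume sits at x = vt; there the Gaussian factor is 1 and C_max = M/(n_e·A·√(4πDt)), where n_e·A is the pore area the mass is dissolved in.
√(4πDt) = √(4π × 0.427 × 2780) = 122.1 m, so C_max = 21.8/(0.22 × 6.07 × 122.1) = 0.134 kg/m³.

0.134 kg/m³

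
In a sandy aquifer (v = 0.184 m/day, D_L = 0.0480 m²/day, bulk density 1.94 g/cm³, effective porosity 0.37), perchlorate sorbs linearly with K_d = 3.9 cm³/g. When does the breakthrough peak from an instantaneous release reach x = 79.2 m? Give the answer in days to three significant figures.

Retardation factor R = 1 + ρ_b·K_d/n = 1 + 1.94 × 3.9/0.37 = 21.45.
Sorption retards both mechanisms: v_R = v/R = 0.008578 m/day, D_R = D/R = 0.002238 m²/day.
Peak time from v_R²t² + 2D_R t − x² = 0: t = (√(D_R² + v_R²x²) − D_R)/v_R².
√(D_R² + v_R²x²) = √(0.002238² + 0.008578² × 79.2²) = 0.6794; v_R² = 7.358e-05.
t = (0.6794 − 0.002238)/7.358e-05 = 9200 days.

9200 days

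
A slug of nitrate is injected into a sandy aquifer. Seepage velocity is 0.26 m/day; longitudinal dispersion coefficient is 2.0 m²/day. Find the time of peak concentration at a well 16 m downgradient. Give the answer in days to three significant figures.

For the 1D instantaneous-source solution, setting ∂C/∂t = 0 at fixed x gives v²t² + 2Dt − x² = 0, so t = (√(D² + v²x²) − D)/v².
√(D² + v²x²) = √(2.0² + 0.26² × 16²) = 4.616; v² = 0.0676.
t = (4.616 − 2.0)/0.0676 = 38.7 days (vs. the pure-advection estimate x/v = 61.5 d).

38.7 days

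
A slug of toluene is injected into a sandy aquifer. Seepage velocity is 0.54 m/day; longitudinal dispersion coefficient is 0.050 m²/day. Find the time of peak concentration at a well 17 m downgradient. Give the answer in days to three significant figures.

31.3 days

For the 1D instantaneous-source solution, setting ∂C/∂t = 0 at fixed x gives v²t² + 2Dt − x² = 0, so t = (√(D² + v²x²) − D)/v².
√(D² + v²x²) = √(0.050² + 0.54² × 17²) = 9.180; v² = 0.2916.
t = (9.180 − 0.050)/0.2916 = 31.3 days (vs. the pure-advection estimate x/v = 31.5 d).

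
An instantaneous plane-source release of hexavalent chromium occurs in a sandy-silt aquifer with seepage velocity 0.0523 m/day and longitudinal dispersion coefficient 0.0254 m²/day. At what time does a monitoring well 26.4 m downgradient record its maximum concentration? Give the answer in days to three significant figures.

496 days

For the 1D instantaneous-source solution, setting ∂C/∂t = 0 at fixed x gives v²t² + 2Dt − x² = 0, so t = (√(D² + v²x²) − D)/v².
√(D² + v²x²) = √(0.0254² + 0.0523² × 26.4²) = 1.381; v² = 0.00273529.
t = (1.381 − 0.0254)/0.00273529 = 496 days (vs. the pure-advection estimate x/v = 505 d).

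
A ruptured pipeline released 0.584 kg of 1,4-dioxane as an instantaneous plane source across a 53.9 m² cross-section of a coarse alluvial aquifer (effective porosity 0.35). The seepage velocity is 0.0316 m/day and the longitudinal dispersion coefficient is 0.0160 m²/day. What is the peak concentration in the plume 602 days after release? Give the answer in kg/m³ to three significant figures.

0.00281 kg/m³

The peak of an instantaneous 1D plume sits at x = vt; there the Gaussian factor is 1 and C_max = M/(n_e·A·√(4πDt)), where n_e·A is the pore area the mass is dissolved in.
√(4πDt) = √(4π × 0.0160 × 602) = 11.00 m, so C_max = 0.584/(0.35 × 53.9 × 11.00) = 0.00281 kg/m³.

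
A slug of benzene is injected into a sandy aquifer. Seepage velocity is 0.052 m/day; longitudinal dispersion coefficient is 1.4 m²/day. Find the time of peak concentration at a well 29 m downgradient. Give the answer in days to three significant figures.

243 days

For the 1D instantaneous-source solution, setting ∂C/∂t = 0 at fixed x gives v²t² + 2Dt − x² = 0, so t = (√(D² + v²x²) − D)/v².
√(D² + v²x²) = √(1.4² + 0.052² × 29²) = 2.058; v² = 0.002704.
t = (2.058 − 1.4)/0.002704 = 243 days (vs. the pure-advection estimate x/v = 558 d).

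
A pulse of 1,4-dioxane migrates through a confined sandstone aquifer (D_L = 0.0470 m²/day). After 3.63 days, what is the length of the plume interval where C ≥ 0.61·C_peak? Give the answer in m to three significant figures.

1.16 m

The plume is Gaussian with σ = √(2Dt) = √(2 × 0.0470 × 3.63) = 0.5841 m.
C/C_peak = exp(−Δx²/(2σ²)) = 0.61 ⇒ Δx = σ·√(−2 ln 0.61) = 0.5841 × 0.9943 = 0.5808 m.
Width = 2Δx = 1.16 m.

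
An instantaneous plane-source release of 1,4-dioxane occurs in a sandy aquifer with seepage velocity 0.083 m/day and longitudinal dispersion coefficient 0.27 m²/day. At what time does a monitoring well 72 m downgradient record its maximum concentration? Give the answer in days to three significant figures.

829 days

For the 1D instantaneous-source solution, setting ∂C/∂t = 0 at fixed x gives v²t² + 2Dt − x² = 0, so t = (√(D² + v²x²) − D)/v².
√(D² + v²x²) = √(0.27² + 0.083² × 72²) = 5.982; v² = 0.006889.
t = (5.982 − 0.27)/0.006889 = 829 days (vs. the pure-advection estimate x/v = 867 d).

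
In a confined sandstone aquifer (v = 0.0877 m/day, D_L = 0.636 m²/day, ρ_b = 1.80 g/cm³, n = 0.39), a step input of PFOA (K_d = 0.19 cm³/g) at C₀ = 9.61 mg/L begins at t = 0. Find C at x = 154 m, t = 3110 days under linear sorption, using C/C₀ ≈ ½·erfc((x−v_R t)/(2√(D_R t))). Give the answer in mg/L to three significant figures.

Retardation factor R = 1 + ρ_b·K_d/n = 1 + 1.80 × 0.19/0.39 = 1.877.
Sorption retards both mechanisms: v_R = v/R = 0.04672 m/day, D_R = D/R = 0.3388 m²/day.
v_R·t = 0.04672 × 3110 = 145.2992 m; 2√(D_R t) = 64.92 m; argument = (154 − 145.2992)/64.92 = 0.1340.
C = C₀ × ½·erfc(0.1340) = 9.61 × 0.4248 = 4.08 mg/L.

4.08 mg/L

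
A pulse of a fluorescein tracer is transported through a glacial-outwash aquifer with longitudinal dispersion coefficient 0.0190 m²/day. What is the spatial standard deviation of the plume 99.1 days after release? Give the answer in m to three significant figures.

1.94 m

Dispersive spreading gives a Gaussian with σ² = 2Dt; advection only shifts the center.
σ = √(2 × 0.0190 × 99.1) = 1.94 m.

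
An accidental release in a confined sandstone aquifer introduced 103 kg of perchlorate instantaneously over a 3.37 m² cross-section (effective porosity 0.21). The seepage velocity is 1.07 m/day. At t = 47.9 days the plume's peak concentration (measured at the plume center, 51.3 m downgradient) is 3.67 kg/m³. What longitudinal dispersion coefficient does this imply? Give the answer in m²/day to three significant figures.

2.61 m²/day

At the plume center C_max = M/(n_e·A·√(4πDt)), so D = M²/(4πt·(n_e·A·C_max)²).
n_e·A·C_max = 0.21 × 3.37 × 3.67 = 2.597 kg/m.
D = 103²/(4π × 47.9 × 2.597²) = 2.61 m²/day.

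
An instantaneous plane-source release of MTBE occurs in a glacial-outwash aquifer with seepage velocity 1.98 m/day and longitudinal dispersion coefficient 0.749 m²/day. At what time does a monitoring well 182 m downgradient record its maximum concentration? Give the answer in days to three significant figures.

91.7 days

For the 1D instantaneous-source solution, setting ∂C/∂t = 0 at fixed x gives v²t² + 2Dt − x² = 0, so t = (√(D² + v²x²) − D)/v².
√(D² + v²x²) = √(0.749² + 1.98² × 182²) = 360.4; v² = 3.9204.
t = (360.4 − 0.749)/3.9204 = 91.7 days (vs. the pure-advection estimate x/v = 91.9 d).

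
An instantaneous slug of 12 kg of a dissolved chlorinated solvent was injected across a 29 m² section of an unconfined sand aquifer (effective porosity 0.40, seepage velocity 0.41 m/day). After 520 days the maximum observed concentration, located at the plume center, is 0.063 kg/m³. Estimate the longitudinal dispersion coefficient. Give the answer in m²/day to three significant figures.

At the plume center C_max = M/(n_e·A·√(4πDt)), so D = M²/(4πt·(n_e·A·C_max)²).
n_e·A·C_max = 0.40 × 29 × 0.063 = 0.7308 kg/m.
D = 12²/(4π × 520 × 0.7308²) = 0.0413 m²/day.

0.0413 m²/day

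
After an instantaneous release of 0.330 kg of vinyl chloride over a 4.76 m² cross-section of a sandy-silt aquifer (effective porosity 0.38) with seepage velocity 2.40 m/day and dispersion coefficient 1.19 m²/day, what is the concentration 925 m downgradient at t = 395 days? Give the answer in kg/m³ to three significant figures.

For an instantaneous plane source, C(x,t) = M/(n_e·A·√(4πDt)) · exp(−(x−vt)²/(4Dt)), with n_e·A the pore (flow) area.
Plume center vt = 2.40 × 395 = 948 m, so the well at 925 m is 23 m upgradient of the peak.
√(4πDt) = 76.86 m, giving peak height M/(n_e·A·√(4πDt)) = 0.330/(0.38 × 4.76 × 76.86) = 0.002374 kg/m³.
(x−vt)²/(4Dt) = (-23)²/(4 × 1.19 × 395) = 0.2814; exp(−0.2814) = 0.7547.
C = 0.002374 × 0.7547 = 0.00179 kg/m³.

0.00179 kg/m³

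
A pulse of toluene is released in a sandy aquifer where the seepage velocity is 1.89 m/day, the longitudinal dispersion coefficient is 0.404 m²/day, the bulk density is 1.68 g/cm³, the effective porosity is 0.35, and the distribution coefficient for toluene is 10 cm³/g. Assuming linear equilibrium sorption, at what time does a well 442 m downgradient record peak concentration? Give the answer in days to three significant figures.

11500 days

Retardation factor R = 1 + ρ_b·K_d/n = 1 + 1.68 × 10/0.35 = 49.00.
Sorption retards both mechanisms: v_R = v/R = 0.03857 m/day, D_R = D/R = 0.008245 m²/day.
Peak time from v_R²t² + 2D_R t − x² = 0: t = (√(D_R² + v_R²x²) − D_R)/v_R².
√(D_R² + v_R²x²) = √(0.008245² + 0.03857² × 442²) = 17.05; v_R² = 0.001488.
t = (17.05 − 0.008245)/0.001488 = 11500 days.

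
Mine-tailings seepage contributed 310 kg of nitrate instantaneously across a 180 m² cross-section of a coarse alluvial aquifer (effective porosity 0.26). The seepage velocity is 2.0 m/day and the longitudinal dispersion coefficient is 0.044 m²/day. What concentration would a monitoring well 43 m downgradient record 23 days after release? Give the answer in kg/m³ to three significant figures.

For an instantaneous plane source, C(x,t) = M/(n_e·A·√(4πDt)) · exp(−(x−vt)²/(4Dt)), with n_e·A the pore (flow) area.
Plume center vt = 2.0 × 23 = 46 m, so the well at 43 m is 3 m upgradient of the peak.
√(4πDt) = 3.566 m, giving peak height M/(n_e·A·√(4πDt)) = 310/(0.26 × 180 × 3.566) = 1.858 kg/m³.
(x−vt)²/(4Dt) = (-3)²/(4 × 0.044 × 23) = 2.223; exp(−2.223) = 0.1083.
C = 1.858 × 0.1083 = 0.201 kg/m³.

0.201 kg/m³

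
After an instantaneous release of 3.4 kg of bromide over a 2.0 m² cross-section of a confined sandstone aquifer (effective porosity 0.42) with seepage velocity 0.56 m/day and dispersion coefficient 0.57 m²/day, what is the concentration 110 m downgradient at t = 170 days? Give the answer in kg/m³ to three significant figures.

0.0659 kg/m³

For an instantaneous plane source, C(x,t) = M/(n_e·A·√(4πDt)) · exp(−(x−vt)²/(4Dt)), with n_e·A the pore (flow) area.
Plume center vt = 0.56 × 170 = 95.2 m, so the well at 110 m is 14.8 m downgradient of the peak.
√(4πDt) = 34.90 m, giving peak height M/(n_e·A·√(4πDt)) = 3.4/(0.42 × 2.0 × 34.90) = 0.1160 kg/m³.
(x−vt)²/(4Dt) = (14.8)²/(4 × 0.57 × 170) = 0.5651; exp(−0.5651) = 0.5683.
C = 0.1160 × 0.5683 = 0.0659 kg/m³.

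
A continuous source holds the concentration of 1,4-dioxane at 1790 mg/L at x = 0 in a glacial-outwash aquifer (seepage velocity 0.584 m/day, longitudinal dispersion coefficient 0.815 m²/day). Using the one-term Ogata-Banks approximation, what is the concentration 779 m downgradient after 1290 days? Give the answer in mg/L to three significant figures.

For a continuous step input, C/C₀ ≈ ½·erfc((x−vt)/(2√(Dt))).
vt = 0.584 × 1290 = 753.36 m and 2√(Dt) = 2√(0.815 × 1290) = 64.85 m.
Argument (x−vt)/(2√(Dt)) = (779 − 753.36)/64.85 = 0.3954; ½·erfc(0.3954) = 0.2880.
C = 1790 × 0.2880 = 516 mg/L.

516 mg/L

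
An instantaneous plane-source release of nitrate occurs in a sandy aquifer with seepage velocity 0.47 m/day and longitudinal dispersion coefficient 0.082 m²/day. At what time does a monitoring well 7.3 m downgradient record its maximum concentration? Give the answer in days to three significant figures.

For the 1D instantaneous-source solution, setting ∂C/∂t = 0 at fixed x gives v²t² + 2Dt − x² = 0, so t = (√(D² + v²x²) − D)/v².
√(D² + v²x²) = √(0.082² + 0.47² × 7.3²) = 3.432; v² = 0.2209.
t = (3.432 − 0.082)/0.2209 = 15.2 days (vs. the pure-advection estimate x/v = 15.5 d).

15.2 days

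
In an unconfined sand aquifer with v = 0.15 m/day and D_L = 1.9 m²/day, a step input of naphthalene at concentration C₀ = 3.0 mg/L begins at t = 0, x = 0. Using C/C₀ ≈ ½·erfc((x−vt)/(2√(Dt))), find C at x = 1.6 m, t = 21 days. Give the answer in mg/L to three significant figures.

For a continuous step input, C/C₀ ≈ ½·erfc((x−vt)/(2√(Dt))).
vt = 0.15 × 21 = 3.15 m and 2√(Dt) = 2√(1.9 × 21) = 12.63 m.
Argument (x−vt)/(2√(Dt)) = (1.6 − 3.15)/12.63 = -0.1227; ½·erfc(-0.1227) = 0.5689.
C = 3.0 × 0.5689 = 1.71 mg/L.

1.71 mg/L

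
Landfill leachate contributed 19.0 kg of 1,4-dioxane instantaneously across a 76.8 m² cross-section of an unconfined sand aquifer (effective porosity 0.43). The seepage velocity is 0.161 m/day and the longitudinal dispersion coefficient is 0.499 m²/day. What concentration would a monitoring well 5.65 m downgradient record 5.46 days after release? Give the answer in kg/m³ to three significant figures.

0.0122 kg/m³

For an instantaneous plane source, C(x,t) = M/(n_e·A·√(4πDt)) · exp(−(x−vt)²/(4Dt)), with n_e·A the pore (flow) area.
Plume center vt = 0.161 × 5.46 = 0.87906 m, so the well at 5.65 m is 4.77094 m downgradient of the peak.
√(4πDt) = 5.851 m, giving peak height M/(n_e·A·√(4πDt)) = 19.0/(0.43 × 76.8 × 5.851) = 0.09833 kg/m³.
(x−vt)²/(4Dt) = (4.77094)²/(4 × 0.499 × 5.46) = 2.089; exp(−2.089) = 0.1238.
C = 0.09833 × 0.1238 = 0.0122 kg/m³.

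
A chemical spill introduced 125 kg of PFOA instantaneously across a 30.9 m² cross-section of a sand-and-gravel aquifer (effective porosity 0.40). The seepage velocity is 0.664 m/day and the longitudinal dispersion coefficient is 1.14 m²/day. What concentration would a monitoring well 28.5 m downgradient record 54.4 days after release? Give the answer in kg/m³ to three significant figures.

0.287 kg/m³

For an instantaneous plane source, C(x,t) = M/(n_e·A·√(4πDt)) · exp(−(x−vt)²/(4Dt)), with n_e·A the pore (flow) area.
Plume center vt = 0.664 × 54.4 = 36.1216 m, so the well at 28.5 m is 7.6216 m upgradient of the peak.
√(4πDt) = 27.92 m, giving peak height M/(n_e·A·√(4πDt)) = 125/(0.40 × 30.9 × 27.92) = 0.3622 kg/m³.
(x−vt)²/(4Dt) = (-7.6216)²/(4 × 1.14 × 54.4) = 0.2342; exp(−0.2342) = 0.7912.
C = 0.3622 × 0.7912 = 0.287 kg/m³.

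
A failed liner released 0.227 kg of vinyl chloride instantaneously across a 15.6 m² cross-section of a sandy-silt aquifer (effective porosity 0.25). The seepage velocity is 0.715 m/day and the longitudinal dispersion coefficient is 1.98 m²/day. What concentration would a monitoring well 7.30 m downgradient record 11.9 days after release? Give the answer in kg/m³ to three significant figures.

0.00333 kg/m³

For an instantaneous plane source, C(x,t) = M/(n_e·A·√(4πDt)) · exp(−(x−vt)²/(4Dt)), with n_e·A the pore (flow) area.
Plume center vt = 0.715 × 11.9 = 8.5085 m, so the well at 7.30 m is 1.2085 m upgradient of the peak.
√(4πDt) = 17.21 m, giving peak height M/(n_e·A·√(4πDt)) = 0.227/(0.25 × 15.6 × 17.21) = 0.003382 kg/m³.
(x−vt)²/(4Dt) = (-1.2085)²/(4 × 1.98 × 11.9) = 0.01550; exp(−0.01550) = 0.9846.
C = 0.003382 × 0.9846 = 0.00333 kg/m³.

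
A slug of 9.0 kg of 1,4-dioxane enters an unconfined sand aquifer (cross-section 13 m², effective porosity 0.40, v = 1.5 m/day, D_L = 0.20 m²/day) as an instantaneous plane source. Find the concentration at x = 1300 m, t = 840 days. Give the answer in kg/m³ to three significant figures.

For an instantaneous plane source, C(x,t) = M/(n_e·A·√(4πDt)) · exp(−(x−vt)²/(4Dt)), with n_e·A the pore (flow) area.
Plume center vt = 1.5 × 840 = 1260 m, so the well at 1300 m is 40 m downgradient of the peak.
√(4πDt) = 45.95 m, giving peak height M/(n_e·A·√(4πDt)) = 9.0/(0.40 × 13 × 45.95) = 0.03767 kg/m³.
(x−vt)²/(4Dt) = (40)²/(4 × 0.20 × 840) = 2.381; exp(−2.381) = 0.09246.
C = 0.03767 × 0.09246 = 0.00348 kg/m³.

0.00348 kg/m³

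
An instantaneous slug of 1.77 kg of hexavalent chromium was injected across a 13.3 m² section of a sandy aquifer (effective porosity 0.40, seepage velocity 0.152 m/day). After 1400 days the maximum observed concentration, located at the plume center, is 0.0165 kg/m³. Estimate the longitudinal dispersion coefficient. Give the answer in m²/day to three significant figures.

At the plume center C_max = M/(n_e·A·√(4πDt)), so D = M²/(4πt·(n_e·A·C_max)²).
n_e·A·C_max = 0.40 × 13.3 × 0.0165 = 0.08778 kg/m.
D = 1.77²/(4π × 1400 × 0.08778²) = 0.0231 m²/day.

0.0231 m²/day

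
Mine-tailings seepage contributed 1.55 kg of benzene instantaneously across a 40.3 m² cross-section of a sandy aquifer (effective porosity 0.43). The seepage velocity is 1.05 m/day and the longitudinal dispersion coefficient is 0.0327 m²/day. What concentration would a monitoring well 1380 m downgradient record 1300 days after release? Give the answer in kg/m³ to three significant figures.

For an instantaneous plane source, C(x,t) = M/(n_e·A·√(4πDt)) · exp(−(x−vt)²/(4Dt)), with n_e·A the pore (flow) area.
Plume center vt = 1.05 × 1300 = 1365 m, so the well at 1380 m is 15 m downgradient of the peak.
√(4πDt) = 23.11 m, giving peak height M/(n_e·A·√(4πDt)) = 1.55/(0.43 × 40.3 × 23.11) = 0.003870 kg/m³.
(x−vt)²/(4Dt) = (15)²/(4 × 0.0327 × 1300) = 1.323; exp(−1.323) = 0.2663.
C = 0.003870 × 0.2663 = 0.00103 kg/m³.

0.00103 kg/m³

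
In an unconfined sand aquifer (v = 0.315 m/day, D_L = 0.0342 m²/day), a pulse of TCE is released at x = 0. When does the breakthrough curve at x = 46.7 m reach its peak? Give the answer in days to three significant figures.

For the 1D instantaneous-source solution, setting ∂C/∂t = 0 at fixed x gives v²t² + 2Dt − x² = 0, so t = (√(D² + v²x²) − D)/v².
√(D² + v²x²) = √(0.0342² + 0.315² × 46.7²) = 14.71; v² = 0.099225.
t = (14.71 − 0.0342)/0.099225 = 148 days (vs. the pure-advection estimate x/v = 148 d).

148 days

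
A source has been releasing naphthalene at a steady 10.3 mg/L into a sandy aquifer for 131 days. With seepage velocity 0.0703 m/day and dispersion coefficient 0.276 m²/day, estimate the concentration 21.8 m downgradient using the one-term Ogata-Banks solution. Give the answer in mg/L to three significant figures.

For a continuous step input, C/C₀ ≈ ½·erfc((x−vt)/(2√(Dt))).
vt = 0.0703 × 131 = 9.2093 m and 2√(Dt) = 2√(0.276 × 131) = 12.03 m.
Argument (x−vt)/(2√(Dt)) = (21.8 − 9.2093)/12.03 = 1.047; ½·erfc(1.047) = 0.06935.
C = 10.3 × 0.06935 = 0.714 mg/L.

0.714 mg/L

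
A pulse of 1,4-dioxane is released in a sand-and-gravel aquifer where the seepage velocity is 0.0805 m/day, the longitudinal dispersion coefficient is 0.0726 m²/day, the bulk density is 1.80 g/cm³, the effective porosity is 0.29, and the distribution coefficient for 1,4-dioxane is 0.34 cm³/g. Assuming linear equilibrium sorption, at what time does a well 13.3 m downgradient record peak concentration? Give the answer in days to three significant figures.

Retardation factor R = 1 + ρ_b·K_d/n = 1 + 1.80 × 0.34/0.29 = 3.110.
Sorption retards both mechanisms: v_R = v/R = 0.02588 m/day, D_R = D/R = 0.02334 m²/day.
Peak time from v_R²t² + 2D_R t − x² = 0: t = (√(D_R² + v_R²x²) − D_R)/v_R².
√(D_R² + v_R²x²) = √(0.02334² + 0.02588² × 13.3²) = 0.3450; v_R² = 0.0006698.
t = (0.3450 − 0.02334)/0.0006698 = 480 days.

480 days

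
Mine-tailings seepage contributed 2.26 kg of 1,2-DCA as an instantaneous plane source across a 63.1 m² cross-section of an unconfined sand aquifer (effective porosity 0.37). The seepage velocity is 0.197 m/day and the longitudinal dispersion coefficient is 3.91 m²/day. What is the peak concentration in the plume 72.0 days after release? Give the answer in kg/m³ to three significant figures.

0.00163 kg/m³

The peak of an instantaneous 1D plume sits at x = vt; there the Gaussian factor is 1 and C_max = M/(n_e·A·√(4πDt)), where n_e·A is the pore area the mass is dissolved in.
√(4πDt) = √(4π × 3.91 × 72.0) = 59.48 m, so C_max = 2.26/(0.37 × 63.1 × 59.48) = 0.00163 kg/m³.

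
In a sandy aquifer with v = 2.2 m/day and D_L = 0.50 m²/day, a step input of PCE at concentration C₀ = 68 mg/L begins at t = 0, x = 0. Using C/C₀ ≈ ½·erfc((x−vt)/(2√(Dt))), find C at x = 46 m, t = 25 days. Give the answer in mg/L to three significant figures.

65.6 mg/L

For a continuous step input, C/C₀ ≈ ½·erfc((x−vt)/(2√(Dt))).
vt = 2.2 × 25 = 55 m and 2√(Dt) = 2√(0.50 × 25) = 7.071 m.
Argument (x−vt)/(2√(Dt)) = (46 − 55)/7.071 = -1.273; ½·erfc(-1.273) = 0.9641.
C = 68 × 0.9641 = 65.6 mg/L.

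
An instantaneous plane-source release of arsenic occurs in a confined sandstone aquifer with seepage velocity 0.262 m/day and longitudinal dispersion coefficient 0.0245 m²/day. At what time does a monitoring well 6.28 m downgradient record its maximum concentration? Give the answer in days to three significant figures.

For the 1D instantaneous-source solution, setting ∂C/∂t = 0 at fixed x gives v²t² + 2Dt − x² = 0, so t = (√(D² + v²x²) − D)/v².
√(D² + v²x²) = √(0.0245² + 0.262² × 6.28²) = 1.646; v² = 0.068644.
t = (1.646 − 0.0245)/0.068644 = 23.6 days (vs. the pure-advection estimate x/v = 24.0 d).

23.6 days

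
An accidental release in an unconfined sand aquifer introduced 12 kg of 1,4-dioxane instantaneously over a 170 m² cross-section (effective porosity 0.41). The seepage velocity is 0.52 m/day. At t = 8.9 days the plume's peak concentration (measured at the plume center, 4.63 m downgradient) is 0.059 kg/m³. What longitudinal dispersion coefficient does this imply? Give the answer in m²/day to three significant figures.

0.0761 m²/day

At the plume center C_max = M/(n_e·A·√(4πDt)), so D = M²/(4πt·(n_e·A·C_max)²).
n_e·A·C_max = 0.41 × 170 × 0.059 = 4.112 kg/m.
D = 12²/(4π × 8.9 × 4.112²) = 0.0761 m²/day.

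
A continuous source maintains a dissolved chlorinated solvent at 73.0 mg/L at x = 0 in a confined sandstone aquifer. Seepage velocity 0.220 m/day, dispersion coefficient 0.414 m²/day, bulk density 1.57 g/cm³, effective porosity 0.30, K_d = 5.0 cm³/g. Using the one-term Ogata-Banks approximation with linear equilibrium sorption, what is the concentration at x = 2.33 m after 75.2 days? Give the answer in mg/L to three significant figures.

Retardation factor R = 1 + ρ_b·K_d/n = 1 + 1.57 × 5.0/0.30 = 27.17.
Sorption retards both mechanisms: v_R = v/R = 0.008097 m/day, D_R = D/R = 0.01524 m²/day.
v_R·t = 0.008097 × 75.2 = 0.6088944 m; 2√(D_R t) = 2.141 m; argument = (2.33 − 0.6088944)/2.141 = 0.8039.
C = C₀ × ½·erfc(0.8039) = 73.0 × 0.1278 = 9.33 mg/L.

9.33 mg/L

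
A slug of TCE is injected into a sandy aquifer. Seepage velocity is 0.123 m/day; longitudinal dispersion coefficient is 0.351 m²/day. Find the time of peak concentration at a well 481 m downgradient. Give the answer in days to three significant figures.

3890 days

For the 1D instantaneous-source solution, setting ∂C/∂t = 0 at fixed x gives v²t² + 2Dt − x² = 0, so t = (√(D² + v²x²) − D)/v².
√(D² + v²x²) = √(0.351² + 0.123² × 481²) = 59.16; v² = 0.015129.
t = (59.16 − 0.351)/0.015129 = 3890 days (vs. the pure-advection estimate x/v = 3910 d).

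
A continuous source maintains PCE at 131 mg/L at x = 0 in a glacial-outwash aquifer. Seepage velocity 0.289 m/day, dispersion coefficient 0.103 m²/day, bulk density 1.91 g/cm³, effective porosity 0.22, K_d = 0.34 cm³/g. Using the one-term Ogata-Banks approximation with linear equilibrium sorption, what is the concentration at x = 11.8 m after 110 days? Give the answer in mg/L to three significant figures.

7.65 mg/L

Retardation factor R = 1 + ρ_b·K_d/n = 1 + 1.91 × 0.34/0.22 = 3.952.
Sorption retards both mechanisms: v_R = v/R = 0.07313 m/day, D_R = D/R = 0.02606 m²/day.
v_R·t = 0.07313 × 110 = 8.0443 m; 2√(D_R t) = 3.386 m; argument = (11.8 − 8.0443)/3.386 = 1.109.
C = C₀ × ½·erfc(1.109) = 131 × 0.05840 = 7.65 mg/L.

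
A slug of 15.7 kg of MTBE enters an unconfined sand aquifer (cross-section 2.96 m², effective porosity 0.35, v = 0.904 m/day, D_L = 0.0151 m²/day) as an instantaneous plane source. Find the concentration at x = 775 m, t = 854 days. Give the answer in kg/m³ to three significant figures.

1.00 kg/m³

For an instantaneous plane source, C(x,t) = M/(n_e·A·√(4πDt)) · exp(−(x−vt)²/(4Dt)), with n_e·A the pore (flow) area.
Plume center vt = 0.904 × 854 = 772.016 m, so the well at 775 m is 2.984 m downgradient of the peak.
√(4πDt) = 12.73 m, giving peak height M/(n_e·A·√(4πDt)) = 15.7/(0.35 × 2.96 × 12.73) = 1.190 kg/m³.
(x−vt)²/(4Dt) = (2.984)²/(4 × 0.0151 × 854) = 0.1726; exp(−0.1726) = 0.8415.
C = 1.190 × 0.8415 = 1.00 kg/m³.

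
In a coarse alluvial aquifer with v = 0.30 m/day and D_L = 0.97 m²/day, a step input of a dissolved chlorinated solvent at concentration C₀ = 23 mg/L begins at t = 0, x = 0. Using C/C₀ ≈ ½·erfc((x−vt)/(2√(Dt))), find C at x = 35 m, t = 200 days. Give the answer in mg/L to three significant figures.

For a continuous step input, C/C₀ ≈ ½·erfc((x−vt)/(2√(Dt))).
vt = 0.30 × 200 = 60 m and 2√(Dt) = 2√(0.97 × 200) = 27.86 m.
Argument (x−vt)/(2√(Dt)) = (35 − 60)/27.86 = -0.8973; ½·erfc(-0.8973) = 0.8978.
C = 23 × 0.8978 = 20.6 mg/L.

20.6 mg/L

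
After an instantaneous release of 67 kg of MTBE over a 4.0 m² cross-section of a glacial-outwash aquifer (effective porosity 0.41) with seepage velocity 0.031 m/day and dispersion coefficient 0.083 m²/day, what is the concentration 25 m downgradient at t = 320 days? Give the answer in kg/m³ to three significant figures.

For an instantaneous plane source, C(x,t) = M/(n_e·A·√(4πDt)) · exp(−(x−vt)²/(4Dt)), with n_e·A the pore (flow) area.
Plume center vt = 0.031 × 320 = 9.92 m, so the well at 25 m is 15.08 m downgradient of the peak.
√(4πDt) = 18.27 m, giving peak height M/(n_e·A·√(4πDt)) = 67/(0.41 × 4.0 × 18.27) = 2.236 kg/m³.
(x−vt)²/(4Dt) = (15.08)²/(4 × 0.083 × 320) = 2.140; exp(−2.140) = 0.1177.
C = 2.236 × 0.1177 = 0.263 kg/m³.

0.263 kg/m³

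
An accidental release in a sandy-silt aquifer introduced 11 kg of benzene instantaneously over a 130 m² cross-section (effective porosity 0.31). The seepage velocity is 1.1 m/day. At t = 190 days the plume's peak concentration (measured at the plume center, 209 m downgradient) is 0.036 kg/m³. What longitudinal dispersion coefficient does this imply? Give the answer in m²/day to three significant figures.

0.0241 m²/day

At the plume center C_max = M/(n_e·A·√(4πDt)), so D = M²/(4πt·(n_e·A·C_max)²).
n_e·A·C_max = 0.31 × 130 × 0.036 = 1.451 kg/m.
D = 11²/(4π × 190 × 1.451²) = 0.0241 m²/day.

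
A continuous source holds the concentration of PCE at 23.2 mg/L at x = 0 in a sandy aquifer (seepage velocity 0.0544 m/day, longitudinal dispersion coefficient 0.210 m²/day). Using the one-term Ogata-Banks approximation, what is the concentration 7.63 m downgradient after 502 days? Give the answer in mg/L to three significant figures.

For a continuous step input, C/C₀ ≈ ½·erfc((x−vt)/(2√(Dt))).
vt = 0.0544 × 502 = 27.3088 m and 2√(Dt) = 2√(0.210 × 502) = 20.53 m.
Argument (x−vt)/(2√(Dt)) = (7.63 − 27.3088)/20.53 = -0.9585; ½·erfc(-0.9585) = 0.9124.
C = 23.2 × 0.9124 = 21.2 mg/L.

21.2 mg/L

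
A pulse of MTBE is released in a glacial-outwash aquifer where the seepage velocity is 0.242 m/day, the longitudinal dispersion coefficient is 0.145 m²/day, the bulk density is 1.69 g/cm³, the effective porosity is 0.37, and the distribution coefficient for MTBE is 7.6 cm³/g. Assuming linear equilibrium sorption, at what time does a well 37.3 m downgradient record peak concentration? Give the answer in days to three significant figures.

5420 days

Retardation factor R = 1 + ρ_b·K_d/n = 1 + 1.69 × 7.6/0.37 = 35.71.
Sorption retards both mechanisms: v_R = v/R = 0.006777 m/day, D_R = D/R = 0.004060 m²/day.
Peak time from v_R²t² + 2D_R t − x² = 0: t = (√(D_R² + v_R²x²) − D_R)/v_R².
√(D_R² + v_R²x²) = √(0.004060² + 0.006777² × 37.3²) = 0.2528; v_R² = 4.593e-05.
t = (0.2528 − 0.004060)/4.593e-05 = 5420 days.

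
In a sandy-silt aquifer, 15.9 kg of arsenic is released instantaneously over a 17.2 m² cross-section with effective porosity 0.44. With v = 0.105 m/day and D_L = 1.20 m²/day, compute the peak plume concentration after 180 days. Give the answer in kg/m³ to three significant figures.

0.0403 kg/m³

The peak of an instantaneous 1D plume sits at x = vt; there the Gaussian factor is 1 and C_max = M/(n_e·A·√(4πDt)), where n_e·A is the pore area the mass is dissolved in.
√(4πDt) = √(4π × 1.20 × 180) = 52.10 m, so C_max = 15.9/(0.44 × 17.2 × 52.10) = 0.0403 kg/m³.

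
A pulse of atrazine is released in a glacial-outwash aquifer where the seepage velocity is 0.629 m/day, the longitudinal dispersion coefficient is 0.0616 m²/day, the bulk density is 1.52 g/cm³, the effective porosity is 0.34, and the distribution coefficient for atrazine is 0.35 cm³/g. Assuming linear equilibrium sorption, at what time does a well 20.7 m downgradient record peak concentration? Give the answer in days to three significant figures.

Retardation factor R = 1 + ρ_b·K_d/n = 1 + 1.52 × 0.35/0.34 = 2.565.
Sorption retards both mechanisms: v_R = v/R = 0.2452 m/day, D_R = D/R = 0.02402 m²/day.
Peak time from v_R²t² + 2D_R t − x² = 0: t = (√(D_R² + v_R²x²) − D_R)/v_R².
√(D_R² + v_R²x²) = √(0.02402² + 0.2452² × 20.7²) = 5.076; v_R² = 0.06012.
t = (5.076 − 0.02402)/0.06012 = 84.0 days.

84.0 days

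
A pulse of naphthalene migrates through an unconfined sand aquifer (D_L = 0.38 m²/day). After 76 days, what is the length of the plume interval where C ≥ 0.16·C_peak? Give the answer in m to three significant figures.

The plume is Gaussian with σ = √(2Dt) = √(2 × 0.38 × 76) = 7.600 m.
C/C_peak = exp(−Δx²/(2σ²)) = 0.16 ⇒ Δx = σ·√(−2 ln 0.16) = 7.600 × 1.914 = 14.55 m.
Width = 2Δx = 29.1 m.

29.1 m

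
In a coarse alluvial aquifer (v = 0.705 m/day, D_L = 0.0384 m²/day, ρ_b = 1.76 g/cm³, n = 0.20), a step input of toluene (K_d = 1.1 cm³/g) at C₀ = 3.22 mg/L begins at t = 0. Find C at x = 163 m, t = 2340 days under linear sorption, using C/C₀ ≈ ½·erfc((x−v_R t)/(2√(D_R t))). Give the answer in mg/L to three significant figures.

0.0604 mg/L

Retardation factor R = 1 + ρ_b·K_d/n = 1 + 1.76 × 1.1/0.20 = 10.68.
Sorption retards both mechanisms: v_R = v/R = 0.06601 m/day, D_R = D/R = 0.003596 m²/day.
v_R·t = 0.06601 × 2340 = 154.4634 m; 2√(D_R t) = 5.802 m; argument = (163 − 154.4634)/5.802 = 1.471.
C = C₀ × ½·erfc(1.471) = 3.22 × 0.01875 = 0.0604 mg/L.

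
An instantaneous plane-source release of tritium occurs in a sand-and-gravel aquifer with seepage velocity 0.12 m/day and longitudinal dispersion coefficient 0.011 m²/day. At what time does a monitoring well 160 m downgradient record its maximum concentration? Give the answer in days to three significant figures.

For the 1D instantaneous-source solution, setting ∂C/∂t = 0 at fixed x gives v²t² + 2Dt − x² = 0, so t = (√(D² + v²x²) − D)/v².
√(D² + v²x²) = √(0.011² + 0.12² × 160²) = 19.20; v² = 0.0144.
t = (19.20 − 0.011)/0.0144 = 1330 days (vs. the pure-advection estimate x/v = 1330 d).

1330 days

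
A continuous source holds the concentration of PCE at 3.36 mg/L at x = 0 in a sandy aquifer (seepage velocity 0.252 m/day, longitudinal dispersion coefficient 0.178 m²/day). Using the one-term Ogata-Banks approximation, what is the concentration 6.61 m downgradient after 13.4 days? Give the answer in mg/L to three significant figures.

0.233 mg/L

For a continuous step input, C/C₀ ≈ ½·erfc((x−vt)/(2√(Dt))).
vt = 0.252 × 13.4 = 3.3768 m and 2√(Dt) = 2√(0.178 × 13.4) = 3.089 m.
Argument (x−vt)/(2√(Dt)) = (6.61 − 3.3768)/3.089 = 1.047; ½·erfc(1.047) = 0.06935.
C = 3.36 × 0.06935 = 0.233 mg/L.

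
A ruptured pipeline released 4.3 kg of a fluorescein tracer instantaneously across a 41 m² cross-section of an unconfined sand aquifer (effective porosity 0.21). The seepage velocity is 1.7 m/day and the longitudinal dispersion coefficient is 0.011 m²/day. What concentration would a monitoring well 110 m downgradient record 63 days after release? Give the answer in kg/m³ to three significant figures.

0.00814 kg/m³

For an instantaneous plane source, C(x,t) = M/(n_e·A·√(4πDt)) · exp(−(x−vt)²/(4Dt)), with n_e·A the pore (flow) area.
Plume center vt = 1.7 × 63 = 107.1 m, so the well at 110 m is 2.9 m downgradient of the peak.
√(4πDt) = 2.951 m, giving peak height M/(n_e·A·√(4πDt)) = 4.3/(0.21 × 41 × 2.951) = 0.1692 kg/m³.
(x−vt)²/(4Dt) = (2.9)²/(4 × 0.011 × 63) = 3.034; exp(−3.034) = 0.04812.
C = 0.1692 × 0.04812 = 0.00814 kg/m³.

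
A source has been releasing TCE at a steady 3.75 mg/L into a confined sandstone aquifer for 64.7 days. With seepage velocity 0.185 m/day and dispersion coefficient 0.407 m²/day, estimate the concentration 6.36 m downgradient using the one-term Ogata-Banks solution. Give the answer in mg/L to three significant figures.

2.93 mg/L

For a continuous step input, C/C₀ ≈ ½·erfc((x−vt)/(2√(Dt))).
vt = 0.185 × 64.7 = 11.9695 m and 2√(Dt) = 2√(0.407 × 64.7) = 10.26 m.
Argument (x−vt)/(2√(Dt)) = (6.36 − 11.9695)/10.26 = -0.5467; ½·erfc(-0.5467) = 0.7803.
C = 3.75 × 0.7803 = 2.93 mg/L.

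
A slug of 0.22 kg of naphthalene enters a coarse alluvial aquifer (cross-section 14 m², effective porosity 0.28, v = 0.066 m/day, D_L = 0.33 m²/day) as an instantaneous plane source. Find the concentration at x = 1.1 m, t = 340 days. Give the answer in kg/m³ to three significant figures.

For an instantaneous plane source, C(x,t) = M/(n_e·A·√(4πDt)) · exp(−(x−vt)²/(4Dt)), with n_e·A the pore (flow) area.
Plume center vt = 0.066 × 340 = 22.44 m, so the well at 1.1 m is 21.34 m upgradient of the peak.
√(4πDt) = 37.55 m, giving peak height M/(n_e·A·√(4πDt)) = 0.22/(0.28 × 14 × 37.55) = 0.001495 kg/m³.
(x−vt)²/(4Dt) = (-21.34)²/(4 × 0.33 × 340) = 1.015; exp(−1.015) = 0.3624.
C = 0.001495 × 0.3624 = 0.000542 kg/m³.

0.000542 kg/m³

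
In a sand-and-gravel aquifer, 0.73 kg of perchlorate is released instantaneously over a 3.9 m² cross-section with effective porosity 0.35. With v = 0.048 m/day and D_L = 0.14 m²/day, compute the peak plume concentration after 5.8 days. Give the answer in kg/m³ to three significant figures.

0.167 kg/m³

The peak of an instantaneous 1D plume sits at x = vt; there the Gaussian factor is 1 and C_max = M/(n_e·A·√(4πDt)), where n_e·A is the pore area the mass is dissolved in.
√(4πDt) = √(4π × 0.14 × 5.8) = 3.194 m, so C_max = 0.73/(0.35 × 3.9 × 3.194) = 0.167 kg/m³.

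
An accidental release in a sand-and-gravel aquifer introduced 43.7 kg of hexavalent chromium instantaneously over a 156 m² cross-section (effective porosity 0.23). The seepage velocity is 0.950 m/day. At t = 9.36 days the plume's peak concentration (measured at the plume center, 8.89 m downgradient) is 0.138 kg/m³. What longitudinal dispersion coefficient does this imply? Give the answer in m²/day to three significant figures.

0.662 m²/day

At the plume center C_max = M/(n_e·A·√(4πDt)), so D = M²/(4πt·(n_e·A·C_max)²).
n_e·A·C_max = 0.23 × 156 × 0.138 = 4.951 kg/m.
D = 43.7²/(4π × 9.36 × 4.951²) = 0.662 m²/day.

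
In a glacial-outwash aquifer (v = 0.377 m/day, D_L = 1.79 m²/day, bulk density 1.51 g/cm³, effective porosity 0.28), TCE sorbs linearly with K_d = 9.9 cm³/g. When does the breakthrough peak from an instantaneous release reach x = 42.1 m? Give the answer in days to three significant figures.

Retardation factor R = 1 + ρ_b·K_d/n = 1 + 1.51 × 9.9/0.28 = 54.39.
Sorption retards both mechanisms: v_R = v/R = 0.006931 m/day, D_R = D/R = 0.03291 m²/day.
Peak time from v_R²t² + 2D_R t − x² = 0: t = (√(D_R² + v_R²x²) − D_R)/v_R².
√(D_R² + v_R²x²) = √(0.03291² + 0.006931² × 42.1²) = 0.2936; v_R² = 4.804e-05.
t = (0.2936 − 0.03291)/4.804e-05 = 5430 days.

5430 days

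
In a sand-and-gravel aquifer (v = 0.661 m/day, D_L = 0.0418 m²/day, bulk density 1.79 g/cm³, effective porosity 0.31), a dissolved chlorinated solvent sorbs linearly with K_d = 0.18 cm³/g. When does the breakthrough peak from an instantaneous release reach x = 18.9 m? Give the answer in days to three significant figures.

58.1 days

Retardation factor R = 1 + ρ_b·K_d/n = 1 + 1.79 × 0.18/0.31 = 2.039.
Sorption retards both mechanisms: v_R = v/R = 0.3242 m/day, D_R = D/R = 0.02050 m²/day.
Peak time from v_R²t² + 2D_R t − x² = 0: t = (√(D_R² + v_R²x²) − D_R)/v_R².
√(D_R² + v_R²x²) = √(0.02050² + 0.3242² × 18.9²) = 6.127; v_R² = 0.1051.
t = (6.127 − 0.02050)/0.1051 = 58.1 days.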